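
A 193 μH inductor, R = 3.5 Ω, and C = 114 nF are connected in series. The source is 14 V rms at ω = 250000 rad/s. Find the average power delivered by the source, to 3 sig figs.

3.70 W

X_L = ωL = 48.2 Ω
X_C = 1/(ωC) = 35.1 Ω
Net reactance X = X_L − X_C = 13.2 Ω
Z = 3.50 + j13.2 Ω
|Z| = √(3.50² + 13.2²) = 13.6 Ω
∠Z = arctan(13.2/3.50) = 75.1°
I = V/|Z| = 1.03 A
P = VI cos φ = 14 × 1.03 × cos(75.1°) = 3.70 W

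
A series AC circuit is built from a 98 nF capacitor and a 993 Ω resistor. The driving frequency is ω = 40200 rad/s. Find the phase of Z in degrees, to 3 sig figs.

X_C = 1/(ωC) = 254 Ω
Z = 993 − j254 Ω
|Z| = √(993² + 254²) = 1020 Ω
∠Z = arctan(-254/993) = -14.3°

-14.3°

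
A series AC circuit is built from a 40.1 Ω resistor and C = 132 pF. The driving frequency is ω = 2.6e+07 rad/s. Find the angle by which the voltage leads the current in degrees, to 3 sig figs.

-82.2°

X_C = 1/(ωC) = 291 Ω
Z = 40.1 − j291 Ω
|Z| = √(40.1² + 291²) = 294 Ω
∠Z = arctan(-291/40.1) = -82.2°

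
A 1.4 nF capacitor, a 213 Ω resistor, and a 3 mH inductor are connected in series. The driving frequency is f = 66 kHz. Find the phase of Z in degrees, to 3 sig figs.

-66.0°

ω = 2πf = 414700 rad/s
X_L = ωL = 1240 Ω
X_C = 1/(ωC) = 1720 Ω
Net reactance X = X_L − X_C = -478 Ω
Z = 213 − j478 Ω
|Z| = √(213² + 478²) = 524 Ω
∠Z = arctan(-478/213) = -66.0°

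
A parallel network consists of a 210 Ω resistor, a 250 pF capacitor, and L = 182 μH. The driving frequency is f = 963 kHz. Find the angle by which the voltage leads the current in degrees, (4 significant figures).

ω = 2πf = 6.051e+06 rad/s
X_L = ωL = 1101 Ω
X_C = 1/(ωC) = 661.1 Ω
Parallel: admittances add. Y = 1/R + 1/(jωL) + jωC
Y = (0.004762 + j0.0006046) S
|Y| = 0.004800 S → |Z| = 1/|Y| = 208.3 Ω, ∠Z = −∠Y = -7.236°

-7.236°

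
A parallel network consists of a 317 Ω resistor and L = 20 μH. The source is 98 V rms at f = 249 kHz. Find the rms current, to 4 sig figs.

ω = 2πf = 1.565e+06 rad/s
X_L = ωL = 31.29 Ω
Parallel: admittances add. Y = 1/R + 1/(jωL)
Y = (0.003155 − j0.03196) S
|Y| = 0.03211 S → |Z| = 1/|Y| = 31.14 Ω, ∠Z = −∠Y = 84.36°
I = V/|Z| = 98/31.14 = 3.147 A

3.147 A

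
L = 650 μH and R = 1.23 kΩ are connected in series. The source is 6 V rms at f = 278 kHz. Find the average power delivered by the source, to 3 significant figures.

15.8 mW

ω = 2πf = 1.747e+06 rad/s
X_L = ωL = 1140 Ω
Z = 1230 + j1140 Ω
|Z| = √(1230² + 1140²) = 1670 Ω
∠Z = arctan(1140/1230) = 42.7°
I = V/|Z| = 3.58 mA
P = VI cos φ = 6 × 0.00358 × cos(42.7°) = 15.8 mW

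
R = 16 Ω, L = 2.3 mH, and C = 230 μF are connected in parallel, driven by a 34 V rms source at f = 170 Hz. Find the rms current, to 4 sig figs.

ω = 2πf = 1068 rad/s
X_L = ωL = 2.457 Ω
X_C = 1/(ωC) = 4.070 Ω
Parallel: admittances add. Y = 1/R + 1/(jωL) + jωC
Y = (0.06250 − j0.1614) S
|Y| = 0.1731 S → |Z| = 1/|Y| = 5.779 Ω, ∠Z = −∠Y = 68.83°
I = V/|Z| = 34/5.779 = 5.884 A

5.884 A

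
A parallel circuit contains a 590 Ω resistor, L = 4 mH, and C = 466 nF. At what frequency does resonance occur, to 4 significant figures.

ω₀ = 1/√(LC) = 1/√(0.004 × 4.66e-07) = 23160 rad/s
f₀ = ω₀/(2π) = 3.686 kHz

3.686 kHz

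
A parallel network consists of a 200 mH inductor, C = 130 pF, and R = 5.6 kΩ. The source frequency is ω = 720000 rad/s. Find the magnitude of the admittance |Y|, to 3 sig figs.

X_L = ωL = 144000 Ω
X_C = 1/(ωC) = 10700 Ω
Parallel: admittances add. Y = 1/R + 1/(jωL) + jωC
Y = (0.000179 + j8.67e-05) S
|Y| = 0.000198 S → |Z| = 1/|Y| = 5040 Ω, ∠Z = −∠Y = -25.9°

198 μS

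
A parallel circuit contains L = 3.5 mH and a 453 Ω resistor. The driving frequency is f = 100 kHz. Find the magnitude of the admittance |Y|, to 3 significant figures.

ω = 2πf = 628300 rad/s
X_L = ωL = 2200 Ω
Parallel: admittances add. Y = 1/R + 1/(jωL)
Y = (0.00221 − j0.000455) S
|Y| = 0.00225 S → |Z| = 1/|Y| = 444 Ω, ∠Z = −∠Y = 11.6°

2.25 mS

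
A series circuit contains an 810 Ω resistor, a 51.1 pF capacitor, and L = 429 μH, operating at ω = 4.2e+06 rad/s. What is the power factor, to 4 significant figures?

X_L = ωL = 1802 Ω
X_C = 1/(ωC) = 4659 Ω
Net reactance X = X_L − X_C = -2858 Ω
Z = 810.0 − j2858 Ω
|Z| = √(810.0² + 2858²) = 2970 Ω
∠Z = arctan(-2858/810.0) = -74.17°
cos φ = cos(-74.17°) = 0.2727

0.2727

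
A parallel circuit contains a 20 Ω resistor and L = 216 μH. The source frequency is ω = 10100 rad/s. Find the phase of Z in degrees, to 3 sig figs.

X_L = ωL = 2.18 Ω
Parallel: admittances add. Y = 1/R + 1/(jωL)
Y = (0.0500 − j0.458) S
|Y| = 0.461 S → |Z| = 1/|Y| = 2.17 Ω, ∠Z = −∠Y = 83.8°

83.8°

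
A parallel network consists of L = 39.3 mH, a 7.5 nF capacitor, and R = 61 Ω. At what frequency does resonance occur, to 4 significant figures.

ω₀ = 1/√(LC) = 1/√(0.0393 × 7.5e-09) = 58250 rad/s
f₀ = ω₀/(2π) = 9.270 kHz

9.270 kHz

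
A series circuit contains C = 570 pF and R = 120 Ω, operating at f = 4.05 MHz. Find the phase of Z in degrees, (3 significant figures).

-29.9°

ω = 2πf = 2.545e+07 rad/s
X_C = 1/(ωC) = 68.9 Ω
Z = 120 − j68.9 Ω
|Z| = √(120² + 68.9²) = 138 Ω
∠Z = arctan(-68.9/120) = -29.9°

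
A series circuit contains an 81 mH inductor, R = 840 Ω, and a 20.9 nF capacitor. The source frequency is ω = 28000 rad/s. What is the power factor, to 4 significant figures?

X_L = ωL = 2268 Ω
X_C = 1/(ωC) = 1709 Ω
Net reactance X = X_L − X_C = 559.2 Ω
Z = 840.0 + j559.2 Ω
|Z| = √(840.0² + 559.2²) = 1009 Ω
∠Z = arctan(559.2/840.0) = 33.65°
cos φ = cos(33.65°) = 0.8324

0.8324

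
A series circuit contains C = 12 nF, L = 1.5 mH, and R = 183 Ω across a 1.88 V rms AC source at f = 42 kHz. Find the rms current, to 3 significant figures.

9.41 mA

ω = 2πf = 263900 rad/s
X_L = ωL = 396 Ω
X_C = 1/(ωC) = 316 Ω
Net reactance X = X_L − X_C = 80.1 Ω
Z = 183 + j80.1 Ω
|Z| = √(183² + 80.1²) = 200 Ω
I = V/|Z| = 1.88/200 = 9.41 mA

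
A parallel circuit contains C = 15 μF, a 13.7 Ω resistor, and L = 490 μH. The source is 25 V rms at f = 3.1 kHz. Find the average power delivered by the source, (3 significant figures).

ω = 2πf = 19480 rad/s
X_L = ωL = 9.54 Ω
X_C = 1/(ωC) = 3.42 Ω
Parallel: admittances add. Y = 1/R + 1/(jωL) + jωC
Y = (0.0730 + j0.187) S
|Y| = 0.201 S → |Z| = 1/|Y| = 4.97 Ω, ∠Z = −∠Y = -68.7°
I = V/|Z| = 5.03 A
P = VI cos φ = 25 × 5.03 × cos(-68.7°) = 45.6 W

45.6 W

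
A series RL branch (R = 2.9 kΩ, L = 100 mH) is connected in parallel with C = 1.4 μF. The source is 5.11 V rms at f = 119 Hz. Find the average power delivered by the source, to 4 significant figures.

8.998 mW

ω = 2πf = 747.7 rad/s
X_L = ωL = 74.77 Ω
X_C = 1/(ωC) = 955.3 Ω
Branch 1 (R+jX_L): Z₁ = 2900 + j74.77 Ω, |Z₁| = 2901 Ω
Branch 2 (−jX_C): Z₂ = −j955.3 Ω
Parallel: Z = Z₁Z₂/(Z₁+Z₂), |Z| = 914.4 Ω, ∠Z = -71.63°
I = V/|Z| = 5.588 mA
P = VI cos φ = 5.11 × 0.005588 × cos(-71.63°) = 8.998 mW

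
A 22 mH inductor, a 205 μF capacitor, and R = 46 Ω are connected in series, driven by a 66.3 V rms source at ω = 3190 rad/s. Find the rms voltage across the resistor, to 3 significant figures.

X_L = ωL = 70.2 Ω
X_C = 1/(ωC) = 1.53 Ω
Net reactance X = X_L − X_C = 68.7 Ω
Z = 46.0 + j68.7 Ω
|Z| = √(46.0² + 68.7²) = 82.6 Ω
I = V/|Z| = 802 mA
V_R = I·|Z_R| = 0.802 × 46.0 = 36.9 V

36.9 V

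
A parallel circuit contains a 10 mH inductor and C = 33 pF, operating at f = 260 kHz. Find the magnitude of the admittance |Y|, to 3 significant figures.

7.30 μS

ω = 2πf = 1.634e+06 rad/s
X_L = ωL = 16300 Ω
X_C = 1/(ωC) = 18500 Ω
Parallel: admittances add. Y = 1/(jωL) + jωC
Y = (0 − j7.3e-06) S
|Y| = 7.3e-06 S → |Z| = 1/|Y| = 137000 Ω, ∠Z = −∠Y = 90.0°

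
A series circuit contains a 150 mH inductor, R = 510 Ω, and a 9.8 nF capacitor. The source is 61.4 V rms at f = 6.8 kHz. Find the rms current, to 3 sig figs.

ω = 2πf = 42730 rad/s
X_L = ωL = 6410 Ω
X_C = 1/(ωC) = 2390 Ω
Net reactance X = X_L − X_C = 4020 Ω
Z = 510 + j4020 Ω
|Z| = √(510² + 4020²) = 4050 Ω
I = V/|Z| = 61.4/4050 = 15.2 mA

15.2 mA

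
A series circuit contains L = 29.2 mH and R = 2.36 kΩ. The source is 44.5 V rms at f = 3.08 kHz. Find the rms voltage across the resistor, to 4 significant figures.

ω = 2πf = 19350 rad/s
X_L = ωL = 565.1 Ω
Z = 2360 + j565.1 Ω
|Z| = √(2360² + 565.1²) = 2427 Ω
I = V/|Z| = 18.34 mA
V_R = I·|Z_R| = 0.01834 × 2360 = 43.28 V

43.28 V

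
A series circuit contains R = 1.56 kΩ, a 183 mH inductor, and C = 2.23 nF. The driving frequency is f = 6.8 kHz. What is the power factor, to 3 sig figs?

ω = 2πf = 42730 rad/s
X_L = ωL = 7820 Ω
X_C = 1/(ωC) = 10500 Ω
Net reactance X = X_L − X_C = -2680 Ω
Z = 1560 − j2680 Ω
|Z| = √(1560² + 2680²) = 3100 Ω
∠Z = arctan(-2680/1560) = -59.8°
cos φ = cos(-59.8°) = 0.504

0.504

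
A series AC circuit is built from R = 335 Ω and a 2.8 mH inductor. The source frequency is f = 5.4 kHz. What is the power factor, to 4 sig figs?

ω = 2πf = 33930 rad/s
X_L = ωL = 95.00 Ω
Z = 335.0 + j95.00 Ω
|Z| = √(335.0² + 95.00²) = 348.2 Ω
∠Z = arctan(95.00/335.0) = 15.83°
cos φ = cos(15.83°) = 0.9621

0.9621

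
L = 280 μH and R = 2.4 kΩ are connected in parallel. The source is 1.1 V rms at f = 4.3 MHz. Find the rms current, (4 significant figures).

480.8 μA

ω = 2πf = 2.702e+07 rad/s
X_L = ωL = 7565 Ω
Parallel: admittances add. Y = 1/R + 1/(jωL)
Y = (0.0004167 − j0.0001322) S
|Y| = 0.0004371 S → |Z| = 1/|Y| = 2288 Ω, ∠Z = −∠Y = 17.60°
I = V/|Z| = 1.1/2288 = 480.8 μA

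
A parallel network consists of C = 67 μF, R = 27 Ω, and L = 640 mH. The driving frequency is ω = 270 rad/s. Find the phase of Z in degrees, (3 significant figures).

-18.4°

X_L = ωL = 173 Ω
X_C = 1/(ωC) = 55.3 Ω
Parallel: admittances add. Y = 1/R + 1/(jωL) + jωC
Y = (0.0370 + j0.0123) S
|Y| = 0.0390 S → |Z| = 1/|Y| = 25.6 Ω, ∠Z = −∠Y = -18.4°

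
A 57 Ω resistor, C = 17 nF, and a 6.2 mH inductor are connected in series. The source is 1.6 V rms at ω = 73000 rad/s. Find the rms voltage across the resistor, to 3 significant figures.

X_L = ωL = 453 Ω
X_C = 1/(ωC) = 806 Ω
Net reactance X = X_L − X_C = -353 Ω
Z = 57.0 − j353 Ω
|Z| = √(57.0² + 353²) = 358 Ω
I = V/|Z| = 4.47 mA
V_R = I·|Z_R| = 0.00447 × 57.0 = 0.255 V

0.255 V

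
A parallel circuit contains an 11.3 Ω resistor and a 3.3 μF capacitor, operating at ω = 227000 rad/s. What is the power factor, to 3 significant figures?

X_C = 1/(ωC) = 1.33 Ω
Parallel: admittances add. Y = 1/R + jωC
Y = (0.0885 + j0.749) S
|Y| = 0.754 S → |Z| = 1/|Y| = 1.33 Ω, ∠Z = −∠Y = -83.3°
cos φ = cos(-83.3°) = 0.117

0.117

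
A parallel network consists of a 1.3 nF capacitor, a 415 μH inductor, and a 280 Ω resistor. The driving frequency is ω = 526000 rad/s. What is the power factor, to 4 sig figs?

0.6756

X_L = ωL = 218.3 Ω
X_C = 1/(ωC) = 1462 Ω
Parallel: admittances add. Y = 1/R + 1/(jωL) + jωC
Y = (0.003571 − j0.003897) S
|Y| = 0.005286 S → |Z| = 1/|Y| = 189.2 Ω, ∠Z = −∠Y = 47.50°
cos φ = cos(47.50°) = 0.6756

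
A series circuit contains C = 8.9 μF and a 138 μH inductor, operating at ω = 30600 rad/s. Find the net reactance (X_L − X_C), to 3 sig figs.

X_L = ωL = 4.22 Ω
X_C = 1/(ωC) = 3.67 Ω
X = 4.22 − 3.67 = 0.551 Ω

0.551 Ω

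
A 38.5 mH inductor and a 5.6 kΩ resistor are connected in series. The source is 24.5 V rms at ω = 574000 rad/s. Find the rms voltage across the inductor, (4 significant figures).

23.75 V

X_L = ωL = 22100 Ω
Z = 5600 + j22100 Ω
|Z| = √(5600² + 22100²) = 22800 Ω
I = V/|Z| = 1.075 mA
V_L = I·|Z_L| = 0.001075 × 22100 = 23.75 V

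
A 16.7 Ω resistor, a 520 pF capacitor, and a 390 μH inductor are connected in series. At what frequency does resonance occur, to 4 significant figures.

ω₀ = 1/√(LC) = 1/√(0.00039 × 5.2e-10) = 2.221e+06 rad/s
f₀ = ω₀/(2π) = 353.4 kHz

353.4 kHz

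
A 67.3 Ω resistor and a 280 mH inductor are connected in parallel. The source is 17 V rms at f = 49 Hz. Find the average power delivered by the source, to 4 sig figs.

ω = 2πf = 307.9 rad/s
X_L = ωL = 86.21 Ω
Parallel: admittances add. Y = 1/R + 1/(jωL)
Y = (0.01486 − j0.01160) S
|Y| = 0.01885 S → |Z| = 1/|Y| = 53.05 Ω, ∠Z = −∠Y = 37.98°
I = V/|Z| = 320.5 mA
P = VI cos φ = 17 × 0.3205 × cos(37.98°) = 4.294 W

4.294 W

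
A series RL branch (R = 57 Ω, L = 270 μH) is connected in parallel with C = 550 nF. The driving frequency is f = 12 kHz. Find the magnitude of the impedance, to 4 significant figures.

25.55 Ω

ω = 2πf = 75400 rad/s
X_L = ωL = 20.36 Ω
X_C = 1/(ωC) = 24.11 Ω
Branch 1 (R+jX_L): Z₁ = 57.00 + j20.36 Ω, |Z₁| = 60.53 Ω
Branch 2 (−jX_C): Z₂ = −j24.11 Ω
Parallel: Z = Z₁Z₂/(Z₁+Z₂), |Z| = 25.55 Ω, ∠Z = -66.57°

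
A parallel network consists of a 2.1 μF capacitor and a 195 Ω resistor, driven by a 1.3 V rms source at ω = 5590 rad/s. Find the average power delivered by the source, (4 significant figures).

X_C = 1/(ωC) = 85.19 Ω
Parallel: admittances add. Y = 1/R + jωC
Y = (0.005128 + j0.01174) S
|Y| = 0.01281 S → |Z| = 1/|Y| = 78.06 Ω, ∠Z = −∠Y = -66.40°
I = V/|Z| = 16.65 mA
P = VI cos φ = 1.3 × 0.01665 × cos(-66.40°) = 8.667 mW

8.667 mW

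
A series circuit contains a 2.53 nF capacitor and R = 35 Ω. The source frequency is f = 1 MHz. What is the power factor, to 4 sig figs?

ω = 2πf = 6.283e+06 rad/s
X_C = 1/(ωC) = 62.91 Ω
Z = 35.00 − j62.91 Ω
|Z| = √(35.00² + 62.91²) = 71.99 Ω
∠Z = arctan(-62.91/35.00) = -60.91°
cos φ = cos(-60.91°) = 0.4862

0.4862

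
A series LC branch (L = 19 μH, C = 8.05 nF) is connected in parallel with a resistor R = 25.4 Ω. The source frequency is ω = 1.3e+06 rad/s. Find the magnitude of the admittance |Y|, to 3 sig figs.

X_L = ωL = 24.7 Ω
X_C = 1/(ωC) = 95.6 Ω
Branch 1: Z₁ = R = 25.4 Ω
Branch 2 (series LC): Z₂ = j(X_L − X_C) = −j70.9 Ω
Parallel: Z = Z₁Z₂/(Z₁+Z₂), |Z| = 23.9 Ω, ∠Z = -19.7°
|Y| = 1/|Z| = 41.8 mS

41.8 mS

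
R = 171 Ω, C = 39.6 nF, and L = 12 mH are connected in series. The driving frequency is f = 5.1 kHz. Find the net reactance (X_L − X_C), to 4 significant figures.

ω = 2πf = 32040 rad/s
X_L = ωL = 384.5 Ω
X_C = 1/(ωC) = 788.1 Ω
X = 384.5 − 788.1 = -403.5 Ω

-403.5 Ω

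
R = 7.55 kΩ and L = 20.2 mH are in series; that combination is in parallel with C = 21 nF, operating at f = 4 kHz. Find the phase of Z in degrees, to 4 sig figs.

-75.74°

ω = 2πf = 25130 rad/s
X_L = ωL = 507.7 Ω
X_C = 1/(ωC) = 1895 Ω
Branch 1 (R+jX_L): Z₁ = 7550 + j507.7 Ω, |Z₁| = 7567 Ω
Branch 2 (−jX_C): Z₂ = −j1895 Ω
Parallel: Z = Z₁Z₂/(Z₁+Z₂), |Z| = 1868 Ω, ∠Z = -75.74°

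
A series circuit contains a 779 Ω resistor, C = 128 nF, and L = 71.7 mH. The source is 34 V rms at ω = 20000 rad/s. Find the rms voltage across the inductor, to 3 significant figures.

X_L = ωL = 1430 Ω
X_C = 1/(ωC) = 391 Ω
Net reactance X = X_L − X_C = 1040 Ω
Z = 779 + j1040 Ω
|Z| = √(779² + 1040²) = 1300 Ω
I = V/|Z| = 26.1 mA
V_L = I·|Z_L| = 0.0261 × 1430 = 37.4 V

37.4 V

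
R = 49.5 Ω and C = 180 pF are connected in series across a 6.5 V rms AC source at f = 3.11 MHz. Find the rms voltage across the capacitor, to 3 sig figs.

6.40 V

ω = 2πf = 1.954e+07 rad/s
X_C = 1/(ωC) = 284 Ω
Z = 49.5 − j284 Ω
|Z| = √(49.5² + 284²) = 289 Ω
I = V/|Z| = 22.5 mA
V_C = I·|Z_C| = 0.0225 × 284 = 6.40 V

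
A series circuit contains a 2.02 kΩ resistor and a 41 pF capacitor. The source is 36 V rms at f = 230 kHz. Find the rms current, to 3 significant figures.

ω = 2πf = 1.445e+06 rad/s
X_C = 1/(ωC) = 16900 Ω
Z = 2020 − j16900 Ω
|Z| = √(2020² + 16900²) = 17000 Ω
I = V/|Z| = 36/17000 = 2.12 mA

2.12 mA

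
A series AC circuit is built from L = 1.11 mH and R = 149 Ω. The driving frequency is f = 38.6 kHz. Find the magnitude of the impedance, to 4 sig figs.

307.7 Ω

ω = 2πf = 242500 rad/s
X_L = ωL = 269.2 Ω
Z = 149.0 + j269.2 Ω
|Z| = √(149.0² + 269.2²) = 307.7 Ω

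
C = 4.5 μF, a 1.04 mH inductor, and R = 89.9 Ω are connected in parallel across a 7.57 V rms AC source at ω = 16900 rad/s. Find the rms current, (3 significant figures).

168 mA

X_L = ωL = 17.6 Ω
X_C = 1/(ωC) = 13.1 Ω
Parallel: admittances add. Y = 1/R + 1/(jωL) + jωC
Y = (0.0111 + j0.0192) S
|Y| = 0.0221 S → |Z| = 1/|Y| = 45.1 Ω, ∠Z = −∠Y = -59.9°
I = V/|Z| = 7.57/45.1 = 168 mA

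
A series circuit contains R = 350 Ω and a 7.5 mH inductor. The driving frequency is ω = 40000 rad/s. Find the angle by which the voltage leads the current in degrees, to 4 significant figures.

X_L = ωL = 300.0 Ω
Z = 350.0 + j300.0 Ω
|Z| = √(350.0² + 300.0²) = 461.0 Ω
∠Z = arctan(300.0/350.0) = 40.60°

40.60°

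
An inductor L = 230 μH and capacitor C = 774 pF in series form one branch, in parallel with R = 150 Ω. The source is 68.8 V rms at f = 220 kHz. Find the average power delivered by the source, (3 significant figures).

ω = 2πf = 1.382e+06 rad/s
X_L = ωL = 318 Ω
X_C = 1/(ωC) = 935 Ω
Branch 1: Z₁ = R = 150 Ω
Branch 2 (series LC): Z₂ = j(X_L − X_C) = −j617 Ω
Parallel: Z = Z₁Z₂/(Z₁+Z₂), |Z| = 146 Ω, ∠Z = -13.7°
I = V/|Z| = 472 mA
P = VI cos φ = 68.8 × 0.472 × cos(-13.7°) = 31.6 W

31.6 W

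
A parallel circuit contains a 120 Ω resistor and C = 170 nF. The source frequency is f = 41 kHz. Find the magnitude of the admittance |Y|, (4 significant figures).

44.58 mS

ω = 2πf = 257600 rad/s
X_C = 1/(ωC) = 22.83 Ω
Parallel: admittances add. Y = 1/R + jωC
Y = (0.008333 + j0.04379) S
|Y| = 0.04458 S → |Z| = 1/|Y| = 22.43 Ω, ∠Z = −∠Y = -79.23°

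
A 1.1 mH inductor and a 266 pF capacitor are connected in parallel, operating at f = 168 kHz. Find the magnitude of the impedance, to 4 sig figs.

ω = 2πf = 1.056e+06 rad/s
X_L = ωL = 1161 Ω
X_C = 1/(ωC) = 3561 Ω
Parallel: admittances add. Y = 1/(jωL) + jωC
Y = (0 − j0.0005804) S
|Y| = 0.0005804 S → |Z| = 1/|Y| = 1723 Ω, ∠Z = −∠Y = 90.00°

1723 Ω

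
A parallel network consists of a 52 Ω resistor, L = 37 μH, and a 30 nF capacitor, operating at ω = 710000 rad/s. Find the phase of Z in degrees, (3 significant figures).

41.1°

X_L = ωL = 26.3 Ω
X_C = 1/(ωC) = 46.9 Ω
Parallel: admittances add. Y = 1/R + 1/(jωL) + jωC
Y = (0.0192 − j0.0168) S
|Y| = 0.0255 S → |Z| = 1/|Y| = 39.2 Ω, ∠Z = −∠Y = 41.1°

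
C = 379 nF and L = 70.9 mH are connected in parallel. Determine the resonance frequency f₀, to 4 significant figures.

970.9 Hz

ω₀ = 1/√(LC) = 1/√(0.0709 × 3.79e-07) = 6100 rad/s
f₀ = ω₀/(2π) = 970.9 Hz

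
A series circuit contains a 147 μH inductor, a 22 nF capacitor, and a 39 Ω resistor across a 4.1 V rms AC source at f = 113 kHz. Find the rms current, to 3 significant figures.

73.1 mA

ω = 2πf = 710000 rad/s
X_L = ωL = 104 Ω
X_C = 1/(ωC) = 64.0 Ω
Net reactance X = X_L − X_C = 40.3 Ω
Z = 39.0 + j40.3 Ω
|Z| = √(39.0² + 40.3²) = 56.1 Ω
I = V/|Z| = 4.1/56.1 = 73.1 mA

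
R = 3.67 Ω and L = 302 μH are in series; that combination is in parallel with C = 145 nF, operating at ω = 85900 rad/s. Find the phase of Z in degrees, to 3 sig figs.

78.1°

X_L = ωL = 25.9 Ω
X_C = 1/(ωC) = 80.3 Ω
Branch 1 (R+jX_L): Z₁ = 3.67 + j25.9 Ω, |Z₁| = 26.2 Ω
Branch 2 (−jX_C): Z₂ = −j80.3 Ω
Parallel: Z = Z₁Z₂/(Z₁+Z₂), |Z| = 38.6 Ω, ∠Z = 78.1°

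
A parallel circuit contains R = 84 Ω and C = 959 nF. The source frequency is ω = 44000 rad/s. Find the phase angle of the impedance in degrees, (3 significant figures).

X_C = 1/(ωC) = 23.7 Ω
Parallel: admittances add. Y = 1/R + jωC
Y = (0.0119 + j0.0422) S
|Y| = 0.0438 S → |Z| = 1/|Y| = 22.8 Ω, ∠Z = −∠Y = -74.2°

-74.2°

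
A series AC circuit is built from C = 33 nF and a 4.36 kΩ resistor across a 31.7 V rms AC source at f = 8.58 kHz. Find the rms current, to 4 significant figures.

ω = 2πf = 53910 rad/s
X_C = 1/(ωC) = 562.1 Ω
Z = 4360 − j562.1 Ω
|Z| = √(4360² + 562.1²) = 4396 Ω
I = V/|Z| = 31.7/4396 = 7.211 mA

7.211 mA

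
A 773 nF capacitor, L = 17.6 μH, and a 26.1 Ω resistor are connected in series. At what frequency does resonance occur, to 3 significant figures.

43.1 kHz

ω₀ = 1/√(LC) = 1/√(1.76e-05 × 7.73e-07) = 271100 rad/s
f₀ = ω₀/(2π) = 43.1 kHz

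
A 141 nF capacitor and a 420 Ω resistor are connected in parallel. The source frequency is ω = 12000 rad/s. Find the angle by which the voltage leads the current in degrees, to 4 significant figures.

-35.40°

X_C = 1/(ωC) = 591.0 Ω
Parallel: admittances add. Y = 1/R + jωC
Y = (0.002381 + j0.001692) S
|Y| = 0.002921 S → |Z| = 1/|Y| = 342.4 Ω, ∠Z = −∠Y = -35.40°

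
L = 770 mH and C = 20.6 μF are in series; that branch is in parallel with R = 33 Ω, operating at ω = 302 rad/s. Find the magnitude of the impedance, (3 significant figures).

X_L = ωL = 233 Ω
X_C = 1/(ωC) = 161 Ω
Branch 1: Z₁ = R = 33.0 Ω
Branch 2 (series LC): Z₂ = j(X_L − X_C) = j71.8 Ω
Parallel: Z = Z₁Z₂/(Z₁+Z₂), |Z| = 30.0 Ω, ∠Z = 24.7°

30.0 Ω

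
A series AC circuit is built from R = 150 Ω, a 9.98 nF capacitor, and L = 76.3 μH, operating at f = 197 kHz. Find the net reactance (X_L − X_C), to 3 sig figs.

ω = 2πf = 1.238e+06 rad/s
X_L = ωL = 94.4 Ω
X_C = 1/(ωC) = 81.0 Ω
X = 94.4 − 81.0 = 13.5 Ω

13.5 Ω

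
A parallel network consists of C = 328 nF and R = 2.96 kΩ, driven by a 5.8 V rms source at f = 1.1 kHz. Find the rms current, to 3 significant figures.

ω = 2πf = 6912 rad/s
X_C = 1/(ωC) = 441 Ω
Parallel: admittances add. Y = 1/R + jωC
Y = (0.000338 + j0.00227) S
|Y| = 0.00229 S → |Z| = 1/|Y| = 436 Ω, ∠Z = −∠Y = -81.5°
I = V/|Z| = 5.8/436 = 13.3 mA

13.3 mA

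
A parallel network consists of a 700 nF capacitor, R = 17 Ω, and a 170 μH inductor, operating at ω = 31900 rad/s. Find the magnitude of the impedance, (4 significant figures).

5.800 Ω

X_L = ωL = 5.423 Ω
X_C = 1/(ωC) = 44.78 Ω
Parallel: admittances add. Y = 1/R + 1/(jωL) + jωC
Y = (0.05882 − j0.1621) S
|Y| = 0.1724 S → |Z| = 1/|Y| = 5.800 Ω, ∠Z = −∠Y = 70.05°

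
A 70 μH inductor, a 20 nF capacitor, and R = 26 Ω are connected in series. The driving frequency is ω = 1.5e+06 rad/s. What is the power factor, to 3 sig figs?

X_L = ωL = 105 Ω
X_C = 1/(ωC) = 33.3 Ω
Net reactance X = X_L − X_C = 71.7 Ω
Z = 26.0 + j71.7 Ω
|Z| = √(26.0² + 71.7²) = 76.2 Ω
∠Z = arctan(71.7/26.0) = 70.1°
cos φ = cos(70.1°) = 0.341

0.341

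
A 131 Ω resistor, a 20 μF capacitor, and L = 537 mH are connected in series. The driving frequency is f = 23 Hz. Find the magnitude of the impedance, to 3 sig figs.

299 Ω

ω = 2πf = 144.5 rad/s
X_L = ωL = 77.6 Ω
X_C = 1/(ωC) = 346 Ω
Net reactance X = X_L − X_C = -268 Ω
Z = 131 − j268 Ω
|Z| = √(131² + 268²) = 299 Ω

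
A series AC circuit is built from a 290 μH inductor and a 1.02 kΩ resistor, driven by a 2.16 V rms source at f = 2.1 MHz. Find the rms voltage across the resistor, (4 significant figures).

0.5564 V

ω = 2πf = 1.319e+07 rad/s
X_L = ωL = 3826 Ω
Z = 1020 + j3826 Ω
|Z| = √(1020² + 3826²) = 3960 Ω
I = V/|Z| = 545.4 μA
V_R = I·|Z_R| = 0.0005454 × 1020 = 0.5564 V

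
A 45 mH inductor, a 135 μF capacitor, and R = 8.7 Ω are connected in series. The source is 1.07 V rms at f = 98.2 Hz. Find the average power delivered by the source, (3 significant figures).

ω = 2πf = 617.0 rad/s
X_L = ωL = 27.8 Ω
X_C = 1/(ωC) = 12.0 Ω
Net reactance X = X_L − X_C = 15.8 Ω
Z = 8.70 + j15.8 Ω
|Z| = √(8.70² + 15.8²) = 18.0 Ω
∠Z = arctan(15.8/8.70) = 61.1°
I = V/|Z| = 59.4 mA
P = VI cos φ = 1.07 × 0.0594 × cos(61.1°) = 30.7 mW

30.7 mW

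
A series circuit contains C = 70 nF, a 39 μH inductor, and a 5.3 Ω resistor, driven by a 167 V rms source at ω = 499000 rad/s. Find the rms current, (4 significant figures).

15.77 A

X_L = ωL = 19.46 Ω
X_C = 1/(ωC) = 28.63 Ω
Net reactance X = X_L − X_C = -9.168 Ω
Z = 5.300 − j9.168 Ω
|Z| = √(5.300² + 9.168²) = 10.59 Ω
I = V/|Z| = 167/10.59 = 15.77 A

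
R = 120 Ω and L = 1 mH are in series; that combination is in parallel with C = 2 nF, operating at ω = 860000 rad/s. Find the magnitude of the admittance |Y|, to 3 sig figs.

601 μS

X_L = ωL = 860 Ω
X_C = 1/(ωC) = 581 Ω
Branch 1 (R+jX_L): Z₁ = 120 + j860 Ω, |Z₁| = 868 Ω
Branch 2 (−jX_C): Z₂ = −j581 Ω
Parallel: Z = Z₁Z₂/(Z₁+Z₂), |Z| = 1660 Ω, ∠Z = -74.6°
|Y| = 1/|Z| = 601 μS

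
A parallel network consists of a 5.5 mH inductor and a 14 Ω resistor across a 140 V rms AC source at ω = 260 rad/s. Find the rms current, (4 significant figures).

X_L = ωL = 1.430 Ω
Parallel: admittances add. Y = 1/R + 1/(jωL)
Y = (0.07143 − j0.6993) S
|Y| = 0.7029 S → |Z| = 1/|Y| = 1.423 Ω, ∠Z = −∠Y = 84.17°
I = V/|Z| = 140/1.423 = 98.41 A

98.41 A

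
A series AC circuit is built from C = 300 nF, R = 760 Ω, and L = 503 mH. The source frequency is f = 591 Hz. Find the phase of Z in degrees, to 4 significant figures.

51.93°

ω = 2πf = 3713 rad/s
X_L = ωL = 1868 Ω
X_C = 1/(ωC) = 897.7 Ω
Net reactance X = X_L − X_C = 970.2 Ω
Z = 760.0 + j970.2 Ω
|Z| = √(760.0² + 970.2²) = 1232 Ω
∠Z = arctan(970.2/760.0) = 51.93°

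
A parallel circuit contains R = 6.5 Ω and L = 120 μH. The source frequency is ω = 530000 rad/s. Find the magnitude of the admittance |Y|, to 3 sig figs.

X_L = ωL = 63.6 Ω
Parallel: admittances add. Y = 1/R + 1/(jωL)
Y = (0.154 − j0.0157) S
|Y| = 0.155 S → |Z| = 1/|Y| = 6.47 Ω, ∠Z = −∠Y = 5.84°

155 mS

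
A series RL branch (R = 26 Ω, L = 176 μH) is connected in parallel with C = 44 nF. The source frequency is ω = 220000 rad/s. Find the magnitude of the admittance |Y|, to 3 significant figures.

X_L = ωL = 38.7 Ω
X_C = 1/(ωC) = 103 Ω
Branch 1 (R+jX_L): Z₁ = 26.0 + j38.7 Ω, |Z₁| = 46.6 Ω
Branch 2 (−jX_C): Z₂ = −j103 Ω
Parallel: Z = Z₁Z₂/(Z₁+Z₂), |Z| = 69.2 Ω, ∠Z = 34.2°
|Y| = 1/|Z| = 14.5 mS

14.5 mS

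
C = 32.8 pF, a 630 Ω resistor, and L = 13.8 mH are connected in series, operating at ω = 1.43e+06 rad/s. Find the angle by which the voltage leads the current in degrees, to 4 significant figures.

-68.34°

X_L = ωL = 19730 Ω
X_C = 1/(ωC) = 21320 Ω
Net reactance X = X_L − X_C = -1586 Ω
Z = 630.0 − j1586 Ω
|Z| = √(630.0² + 1586²) = 1707 Ω
∠Z = arctan(-1586/630.0) = -68.34°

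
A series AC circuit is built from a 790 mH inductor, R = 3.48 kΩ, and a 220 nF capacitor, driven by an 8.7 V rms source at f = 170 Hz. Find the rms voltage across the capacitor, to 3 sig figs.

7.60 V

ω = 2πf = 1068 rad/s
X_L = ωL = 844 Ω
X_C = 1/(ωC) = 4260 Ω
Net reactance X = X_L − X_C = -3410 Ω
Z = 3480 − j3410 Ω
|Z| = √(3480² + 3410²) = 4870 Ω
I = V/|Z| = 1.79 mA
V_C = I·|Z_C| = 0.00179 × 4260 = 7.60 V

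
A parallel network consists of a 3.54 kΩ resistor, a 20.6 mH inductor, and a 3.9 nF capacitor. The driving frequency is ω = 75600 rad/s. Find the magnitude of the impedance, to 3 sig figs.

X_L = ωL = 1560 Ω
X_C = 1/(ωC) = 3390 Ω
Parallel: admittances add. Y = 1/R + 1/(jωL) + jωC
Y = (0.000282 − j0.000347) S
|Y| = 0.000448 S → |Z| = 1/|Y| = 2230 Ω, ∠Z = −∠Y = 50.9°

2230 Ω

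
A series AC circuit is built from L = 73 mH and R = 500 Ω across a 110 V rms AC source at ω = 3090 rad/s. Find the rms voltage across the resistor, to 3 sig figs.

100 V

X_L = ωL = 226 Ω
Z = 500 + j226 Ω
|Z| = √(500² + 226²) = 549 Ω
I = V/|Z| = 201 mA
V_R = I·|Z_R| = 0.201 × 500 = 100 V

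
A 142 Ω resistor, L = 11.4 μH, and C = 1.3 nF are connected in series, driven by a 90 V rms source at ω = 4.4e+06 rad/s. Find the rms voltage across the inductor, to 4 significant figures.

X_L = ωL = 50.16 Ω
X_C = 1/(ωC) = 174.8 Ω
Net reactance X = X_L − X_C = -124.7 Ω
Z = 142.0 − j124.7 Ω
|Z| = √(142.0² + 124.7²) = 189.0 Ω
I = V/|Z| = 476.3 mA
V_L = I·|Z_L| = 0.4763 × 50.16 = 23.89 V

23.89 V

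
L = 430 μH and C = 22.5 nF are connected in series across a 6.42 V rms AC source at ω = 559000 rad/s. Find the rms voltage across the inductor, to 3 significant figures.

X_L = ωL = 240 Ω
X_C = 1/(ωC) = 79.5 Ω
Net reactance X = X_L − X_C = 161 Ω
Z = j161 Ω
|Z| = √(0² + 161²) = 161 Ω
I = V/|Z| = 39.9 mA
V_L = I·|Z_L| = 0.0399 × 240 = 9.59 V

9.59 V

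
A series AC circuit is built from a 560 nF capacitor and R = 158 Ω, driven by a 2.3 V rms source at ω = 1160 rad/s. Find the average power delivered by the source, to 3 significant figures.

349 μW

X_C = 1/(ωC) = 1540 Ω
Z = 158 − j1540 Ω
|Z| = √(158² + 1540²) = 1550 Ω
∠Z = arctan(-1540/158) = -84.1°
I = V/|Z| = 1.49 mA
P = VI cos φ = 2.3 × 0.00149 × cos(-84.1°) = 349 μW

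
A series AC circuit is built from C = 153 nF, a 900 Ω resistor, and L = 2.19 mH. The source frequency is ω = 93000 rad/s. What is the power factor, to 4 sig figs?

X_L = ωL = 203.7 Ω
X_C = 1/(ωC) = 70.28 Ω
Net reactance X = X_L − X_C = 133.4 Ω
Z = 900.0 + j133.4 Ω
|Z| = √(900.0² + 133.4²) = 909.8 Ω
∠Z = arctan(133.4/900.0) = 8.431°
cos φ = cos(8.431°) = 0.9892

0.9892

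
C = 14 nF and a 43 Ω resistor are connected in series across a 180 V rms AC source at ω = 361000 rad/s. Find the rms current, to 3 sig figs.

889 mA

X_C = 1/(ωC) = 198 Ω
Z = 43.0 − j198 Ω
|Z| = √(43.0² + 198²) = 202 Ω
I = V/|Z| = 180/202 = 889 mA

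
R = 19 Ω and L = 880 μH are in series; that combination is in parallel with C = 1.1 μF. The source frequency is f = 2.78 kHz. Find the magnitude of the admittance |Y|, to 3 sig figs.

32.5 mS

ω = 2πf = 17470 rad/s
X_L = ωL = 15.4 Ω
X_C = 1/(ωC) = 52.0 Ω
Branch 1 (R+jX_L): Z₁ = 19.0 + j15.4 Ω, |Z₁| = 24.4 Ω
Branch 2 (−jX_C): Z₂ = −j52.0 Ω
Parallel: Z = Z₁Z₂/(Z₁+Z₂), |Z| = 30.8 Ω, ∠Z = 11.6°
|Y| = 1/|Z| = 32.5 mS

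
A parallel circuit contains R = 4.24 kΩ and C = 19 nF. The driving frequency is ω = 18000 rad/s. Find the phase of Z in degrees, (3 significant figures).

-55.4°

X_C = 1/(ωC) = 2920 Ω
Parallel: admittances add. Y = 1/R + jωC
Y = (0.000236 + j0.000342) S
|Y| = 0.000415 S → |Z| = 1/|Y| = 2410 Ω, ∠Z = −∠Y = -55.4°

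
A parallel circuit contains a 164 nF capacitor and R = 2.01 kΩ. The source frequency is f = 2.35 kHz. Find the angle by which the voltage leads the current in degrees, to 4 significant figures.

-78.39°

ω = 2πf = 14770 rad/s
X_C = 1/(ωC) = 413.0 Ω
Parallel: admittances add. Y = 1/R + jωC
Y = (0.0004975 + j0.002422) S
|Y| = 0.002472 S → |Z| = 1/|Y| = 404.5 Ω, ∠Z = −∠Y = -78.39°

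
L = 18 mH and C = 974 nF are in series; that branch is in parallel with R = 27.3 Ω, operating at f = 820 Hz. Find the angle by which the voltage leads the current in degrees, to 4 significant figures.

-14.37°

ω = 2πf = 5152 rad/s
X_L = ωL = 92.74 Ω
X_C = 1/(ωC) = 199.3 Ω
Branch 1: Z₁ = R = 27.30 Ω
Branch 2 (series LC): Z₂ = j(X_L − X_C) = −j106.5 Ω
Parallel: Z = Z₁Z₂/(Z₁+Z₂), |Z| = 26.45 Ω, ∠Z = -14.37°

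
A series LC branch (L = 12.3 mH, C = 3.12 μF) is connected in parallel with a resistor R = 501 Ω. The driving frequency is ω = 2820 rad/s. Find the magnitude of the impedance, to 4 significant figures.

X_L = ωL = 34.69 Ω
X_C = 1/(ωC) = 113.7 Ω
Branch 1: Z₁ = R = 501.0 Ω
Branch 2 (series LC): Z₂ = j(X_L − X_C) = −j78.97 Ω
Parallel: Z = Z₁Z₂/(Z₁+Z₂), |Z| = 78.01 Ω, ∠Z = -81.04°

78.01 Ω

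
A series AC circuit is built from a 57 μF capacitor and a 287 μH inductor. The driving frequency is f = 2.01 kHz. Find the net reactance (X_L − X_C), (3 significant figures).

ω = 2πf = 12630 rad/s
X_L = ωL = 3.62 Ω
X_C = 1/(ωC) = 1.39 Ω
X = 3.62 − 1.39 = 2.24 Ω

2.24 Ω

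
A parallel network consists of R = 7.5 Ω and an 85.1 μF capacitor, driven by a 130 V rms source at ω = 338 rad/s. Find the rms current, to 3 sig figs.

17.7 A

X_C = 1/(ωC) = 34.8 Ω
Parallel: admittances add. Y = 1/R + jωC
Y = (0.133 + j0.0288) S
|Y| = 0.136 S → |Z| = 1/|Y| = 7.33 Ω, ∠Z = −∠Y = -12.2°
I = V/|Z| = 130/7.33 = 17.7 A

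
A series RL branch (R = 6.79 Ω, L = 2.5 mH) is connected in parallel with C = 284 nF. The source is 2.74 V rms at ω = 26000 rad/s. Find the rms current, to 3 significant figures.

21.9 mA

X_L = ωL = 65.0 Ω
X_C = 1/(ωC) = 135 Ω
Branch 1 (R+jX_L): Z₁ = 6.79 + j65.0 Ω, |Z₁| = 65.4 Ω
Branch 2 (−jX_C): Z₂ = −j135 Ω
Parallel: Z = Z₁Z₂/(Z₁+Z₂), |Z| = 125 Ω, ∠Z = 78.5°
I = V/|Z| = 2.74/125 = 21.9 mA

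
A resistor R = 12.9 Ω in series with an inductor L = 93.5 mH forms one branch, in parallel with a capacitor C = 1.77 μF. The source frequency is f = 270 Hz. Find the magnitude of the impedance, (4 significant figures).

303.0 Ω

ω = 2πf = 1696 rad/s
X_L = ωL = 158.6 Ω
X_C = 1/(ωC) = 333.0 Ω
Branch 1 (R+jX_L): Z₁ = 12.90 + j158.6 Ω, |Z₁| = 159.1 Ω
Branch 2 (−jX_C): Z₂ = −j333.0 Ω
Parallel: Z = Z₁Z₂/(Z₁+Z₂), |Z| = 303.0 Ω, ∠Z = 81.12°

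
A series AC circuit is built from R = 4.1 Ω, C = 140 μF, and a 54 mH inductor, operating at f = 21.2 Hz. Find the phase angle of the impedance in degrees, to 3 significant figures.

-85.0°

ω = 2πf = 133.2 rad/s
X_L = ωL = 7.19 Ω
X_C = 1/(ωC) = 53.6 Ω
Net reactance X = X_L − X_C = -46.4 Ω
Z = 4.10 − j46.4 Ω
|Z| = √(4.10² + 46.4²) = 46.6 Ω
∠Z = arctan(-46.4/4.10) = -85.0°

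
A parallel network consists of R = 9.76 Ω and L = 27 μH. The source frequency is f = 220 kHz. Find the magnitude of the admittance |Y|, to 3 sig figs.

ω = 2πf = 1.382e+06 rad/s
X_L = ωL = 37.3 Ω
Parallel: admittances add. Y = 1/R + 1/(jωL)
Y = (0.102 − j0.0268) S
|Y| = 0.106 S → |Z| = 1/|Y| = 9.44 Ω, ∠Z = −∠Y = 14.7°

106 mS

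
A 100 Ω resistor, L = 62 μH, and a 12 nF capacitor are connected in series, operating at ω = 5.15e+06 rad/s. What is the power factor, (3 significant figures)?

X_L = ωL = 319 Ω
X_C = 1/(ωC) = 16.2 Ω
Net reactance X = X_L − X_C = 303 Ω
Z = 100 + j303 Ω
|Z| = √(100² + 303²) = 319 Ω
∠Z = arctan(303/100) = 71.7°
cos φ = cos(71.7°) = 0.313

0.313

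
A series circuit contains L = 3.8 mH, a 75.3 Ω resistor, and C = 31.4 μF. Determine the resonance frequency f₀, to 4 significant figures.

460.7 Hz

ω₀ = 1/√(LC) = 1/√(0.0038 × 3.14e-05) = 2895 rad/s
f₀ = ω₀/(2π) = 460.7 Hz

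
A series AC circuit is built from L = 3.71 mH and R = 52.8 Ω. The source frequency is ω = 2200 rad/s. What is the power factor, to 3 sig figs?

0.988

X_L = ωL = 8.16 Ω
Z = 52.8 + j8.16 Ω
|Z| = √(52.8² + 8.16²) = 53.4 Ω
∠Z = arctan(8.16/52.8) = 8.79°
cos φ = cos(8.79°) = 0.988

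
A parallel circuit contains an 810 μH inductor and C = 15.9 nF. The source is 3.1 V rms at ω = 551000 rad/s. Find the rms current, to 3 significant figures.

20.2 mA

X_L = ωL = 446 Ω
X_C = 1/(ωC) = 114 Ω
Parallel: admittances add. Y = 1/(jωL) + jωC
Y = (0 + j0.00652) S
|Y| = 0.00652 S → |Z| = 1/|Y| = 153 Ω, ∠Z = −∠Y = -90.0°
I = V/|Z| = 3.1/153 = 20.2 mA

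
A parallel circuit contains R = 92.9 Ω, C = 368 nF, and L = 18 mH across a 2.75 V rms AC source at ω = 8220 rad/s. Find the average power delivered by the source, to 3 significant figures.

81.4 mW

X_L = ωL = 148 Ω
X_C = 1/(ωC) = 331 Ω
Parallel: admittances add. Y = 1/R + 1/(jωL) + jωC
Y = (0.0108 − j0.00373) S
|Y| = 0.0114 S → |Z| = 1/|Y| = 87.8 Ω, ∠Z = −∠Y = 19.1°
I = V/|Z| = 31.3 mA
P = VI cos φ = 2.75 × 0.0313 × cos(19.1°) = 81.4 mW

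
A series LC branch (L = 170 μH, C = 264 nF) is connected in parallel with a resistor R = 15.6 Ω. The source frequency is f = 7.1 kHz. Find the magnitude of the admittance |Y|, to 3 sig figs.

65.4 mS

ω = 2πf = 44610 rad/s
X_L = ωL = 7.58 Ω
X_C = 1/(ωC) = 84.9 Ω
Branch 1: Z₁ = R = 15.6 Ω
Branch 2 (series LC): Z₂ = j(X_L − X_C) = −j77.3 Ω
Parallel: Z = Z₁Z₂/(Z₁+Z₂), |Z| = 15.3 Ω, ∠Z = -11.4°
|Y| = 1/|Z| = 65.4 mS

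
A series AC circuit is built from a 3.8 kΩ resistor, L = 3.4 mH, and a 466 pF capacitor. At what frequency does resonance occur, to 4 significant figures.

ω₀ = 1/√(LC) = 1/√(0.0034 × 4.66e-10) = 794500 rad/s
f₀ = ω₀/(2π) = 126.4 kHz

126.4 kHz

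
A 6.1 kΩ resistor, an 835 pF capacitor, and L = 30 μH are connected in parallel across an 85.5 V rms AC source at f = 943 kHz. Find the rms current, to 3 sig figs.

59.7 mA

ω = 2πf = 5.925e+06 rad/s
X_L = ωL = 178 Ω
X_C = 1/(ωC) = 202 Ω
Parallel: admittances add. Y = 1/R + 1/(jωL) + jωC
Y = (0.000164 − j0.000678) S
|Y| = 0.000698 S → |Z| = 1/|Y| = 1430 Ω, ∠Z = −∠Y = 76.4°
I = V/|Z| = 85.5/1430 = 59.7 mA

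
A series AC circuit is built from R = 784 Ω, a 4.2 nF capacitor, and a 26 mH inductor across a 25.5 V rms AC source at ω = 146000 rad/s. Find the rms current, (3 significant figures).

11.1 mA

X_L = ωL = 3800 Ω
X_C = 1/(ωC) = 1630 Ω
Net reactance X = X_L − X_C = 2170 Ω
Z = 784 + j2170 Ω
|Z| = √(784² + 2170²) = 2300 Ω
I = V/|Z| = 25.5/2300 = 11.1 mA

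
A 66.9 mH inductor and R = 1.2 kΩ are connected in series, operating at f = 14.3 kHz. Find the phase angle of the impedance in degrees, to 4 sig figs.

78.71°

ω = 2πf = 89850 rad/s
X_L = ωL = 6011 Ω
Z = 1200 + j6011 Ω
|Z| = √(1200² + 6011²) = 6130 Ω
∠Z = arctan(6011/1200) = 78.71°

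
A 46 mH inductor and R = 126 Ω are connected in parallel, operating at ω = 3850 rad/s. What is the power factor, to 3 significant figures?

X_L = ωL = 177 Ω
Parallel: admittances add. Y = 1/R + 1/(jωL)
Y = (0.00794 − j0.00565) S
|Y| = 0.00974 S → |Z| = 1/|Y| = 103 Ω, ∠Z = −∠Y = 35.4°
cos φ = cos(35.4°) = 0.815

0.815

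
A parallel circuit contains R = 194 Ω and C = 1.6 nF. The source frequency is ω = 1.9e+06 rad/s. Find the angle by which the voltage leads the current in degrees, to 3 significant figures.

-30.5°

X_C = 1/(ωC) = 329 Ω
Parallel: admittances add. Y = 1/R + jωC
Y = (0.00515 + j0.00304) S
|Y| = 0.00598 S → |Z| = 1/|Y| = 167 Ω, ∠Z = −∠Y = -30.5°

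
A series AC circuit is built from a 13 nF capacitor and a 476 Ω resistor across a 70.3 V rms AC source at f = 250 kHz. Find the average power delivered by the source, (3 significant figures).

ω = 2πf = 1.571e+06 rad/s
X_C = 1/(ωC) = 49.0 Ω
Z = 476 − j49.0 Ω
|Z| = √(476² + 49.0²) = 479 Ω
∠Z = arctan(-49.0/476) = -5.87°
I = V/|Z| = 147 mA
P = VI cos φ = 70.3 × 0.147 × cos(-5.87°) = 10.3 W

10.3 W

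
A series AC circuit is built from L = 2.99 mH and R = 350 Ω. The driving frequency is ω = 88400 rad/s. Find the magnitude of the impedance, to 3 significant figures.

439 Ω

X_L = ωL = 264 Ω
Z = 350 + j264 Ω
|Z| = √(350² + 264²) = 439 Ω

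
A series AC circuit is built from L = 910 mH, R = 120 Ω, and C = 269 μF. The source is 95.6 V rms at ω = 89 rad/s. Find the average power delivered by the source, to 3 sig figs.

68.8 W

X_L = ωL = 81.0 Ω
X_C = 1/(ωC) = 41.8 Ω
Net reactance X = X_L − X_C = 39.2 Ω
Z = 120 + j39.2 Ω
|Z| = √(120² + 39.2²) = 126 Ω
∠Z = arctan(39.2/120) = 18.1°
I = V/|Z| = 757 mA
P = VI cos φ = 95.6 × 0.757 × cos(18.1°) = 68.8 W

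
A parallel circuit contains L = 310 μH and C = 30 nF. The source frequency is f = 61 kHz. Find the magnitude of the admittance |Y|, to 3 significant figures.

3.08 mS

ω = 2πf = 383300 rad/s
X_L = ωL = 119 Ω
X_C = 1/(ωC) = 87.0 Ω
Parallel: admittances add. Y = 1/(jωL) + jωC
Y = (0 + j0.00308) S
|Y| = 0.00308 S → |Z| = 1/|Y| = 324 Ω, ∠Z = −∠Y = -90.0°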